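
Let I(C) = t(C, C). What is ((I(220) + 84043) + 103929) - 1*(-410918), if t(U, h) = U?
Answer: 599110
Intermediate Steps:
I(C) = C
((I(220) + 84043) + 103929) - 1*(-410918) = ((220 + 84043) + 103929) - 1*(-410918) = (84263 + 103929) + 410918 = 188192 + 410918 = 599110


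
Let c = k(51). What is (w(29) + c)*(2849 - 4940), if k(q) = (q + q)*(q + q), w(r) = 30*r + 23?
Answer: -23622027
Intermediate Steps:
w(r) = 23 + 30*r
k(q) = 4*q² (k(q) = (2*q)*(2*q) = 4*q²)
c = 10404 (c = 4*51² = 4*2601 = 10404)
(w(29) + c)*(2849 - 4940) = ((23 + 30*29) + 10404)*(2849 - 4940) = ((23 + 870) + 10404)*(-2091) = (893 + 10404)*(-2091) = 11297*(-2091) = -23622027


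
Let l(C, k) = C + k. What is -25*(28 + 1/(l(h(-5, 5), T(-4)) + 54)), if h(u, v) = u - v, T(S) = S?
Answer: -5605/8 ≈ -700.63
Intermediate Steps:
-25*(28 + 1/(l(h(-5, 5), T(-4)) + 54)) = -25*(28 + 1/(((-5 - 1*5) - 4) + 54)) = -25*(28 + 1/(((-5 - 5) - 4) + 54)) = -25*(28 + 1/((-10 - 4) + 54)) = -25*(28 + 1/(-14 + 54)) = -25*(28 + 1/40) = -25*1121/40 = -5605/8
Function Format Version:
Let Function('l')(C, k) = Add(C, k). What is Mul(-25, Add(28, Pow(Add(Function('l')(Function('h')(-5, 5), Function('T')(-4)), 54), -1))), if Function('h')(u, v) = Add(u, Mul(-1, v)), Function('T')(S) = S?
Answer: Rational(-5605, 8) ≈ -700.63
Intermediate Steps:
Mul(-25, Add(28, Pow(Add(Function('l')(Function('h')(-5, 5), Function('T')(-4)), 54), -1))) = Mul(-25, Add(28, Pow(Add(Add(Add(-5, Mul(-1, 5)), -4), 54), -1))) = Mul(-25, Add(28, Pow(Add(Add(Add(-5, -5), -4), 54), -1))) = Mul(-25, Add(28, Pow(Add(Add(-10, -4), 54), -1))) = Mul(-25, Add(28, Pow(Add(-14, 54), -1))) = Mul(-25, Add(28, Pow(40, -1))) = Mul(-25, Add(28, Rational(1, 40))) = Mul(-25, Rational(1121, 40)) = Rational(-5605, 8)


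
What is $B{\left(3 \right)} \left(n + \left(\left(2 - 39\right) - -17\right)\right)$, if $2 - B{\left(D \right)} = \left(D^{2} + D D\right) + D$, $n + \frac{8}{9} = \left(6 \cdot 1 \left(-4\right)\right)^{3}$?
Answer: $\frac{2367476}{9} \approx 2.6305 \cdot 10^{5}$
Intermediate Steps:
$n = - \frac{124424}{9}$ ($n = - \frac{8}{9} + \left(6 \cdot 1 \left(-4\right)\right)^{3} = - \frac{8}{9} + \left(6 \left(-4\right)\right)^{3} = - \frac{8}{9} + \left(-24\right)^{3} = - \frac{8}{9} - 13824 = - \frac{124424}{9} \approx -13825.0$)
$B{\left(D \right)} = 2 - D - 2 D^{2}$ ($B{\left(D \right)} = 2 - \left(\left(D^{2} + D D\right) + D\right) = 2 - \left(\left(D^{2} + D^{2}\right) + D\right) = 2 - \left(2 D^{2} + D\right) = 2 - \left(D + 2 D^{2}\right) = 2 - D - 2 D^{2}$)
$B{\left(3 \right)} \left(n + \left(\left(2 - 39\right) - -17\right)\right) = \left(2 - 3 - 2 \cdot 3^{2}\right) \left(- \frac{124424}{9} + \left(\left(2 - 39\right) - -17\right)\right) = \left(2 - 3 - 18\right) \left(- \frac{124424}{9} + \left(\left(2 - 39\right) + 17\right)\right) = \left(2 - 3 - 18\right) \left(- \frac{124424}{9} + \left(-37 + 17\right)\right) = - 19 \left(- \frac{124424}{9} - 20\right) = \left(-19\right) \left(- \frac{124604}{9}\right) = \frac{2367476}{9}$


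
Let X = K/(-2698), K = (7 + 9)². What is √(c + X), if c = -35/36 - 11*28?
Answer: I*√20247862715/8094 ≈ 17.58*I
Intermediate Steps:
K = 256 (K = 16² = 256)
c = -11123/36 (c = -35*1/36 - 308 = -35/36 - 308 = -11123/36 ≈ -308.97)
X = -128/1349 (X = 256/(-2698) = 256*(-1/2698) = -128/1349 ≈ -0.094885)
√(c + X) = √(-11123/36 - 128/1349) = √(-15009535/48564) = I*√20247862715/8094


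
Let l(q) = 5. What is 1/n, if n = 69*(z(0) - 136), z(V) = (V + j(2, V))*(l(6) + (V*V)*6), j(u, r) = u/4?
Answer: -2/18423 ≈ -0.00010856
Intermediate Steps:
j(u, r) = u/4 (j(u, r) = u*(1/4) = u/4)
z(V) = (1/2 + V)*(5 + 6*V**2) (z(V) = (V + (1/4)*2)*(5 + (V*V)*6) = (V + 1/2)*(5 + V**2*6) = (1/2 + V)*(5 + 6*V**2))
n = -18423/2 (n = 69*((5/2 + 3*0**2 + 5*0 + 6*0**3) - 136) = 69*((5/2 + 3*0 + 0 + 6*0) - 136) = 69*((5/2 + 0 + 0 + 0) - 136) = 69*(5/2 - 136) = 69*(-267/2) = -18423/2 ≈ -9211.5)
1/n = 1/(-18423/2) = -2/18423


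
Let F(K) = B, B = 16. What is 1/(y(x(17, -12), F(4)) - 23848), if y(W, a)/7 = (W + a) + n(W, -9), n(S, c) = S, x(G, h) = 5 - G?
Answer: -1/23904 ≈ -4.1834e-5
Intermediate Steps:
F(K) = 16
y(W, a) = 7*a + 14*W (y(W, a) = 7*((W + a) + W) = 7*(a + 2*W) = 7*a + 14*W)
1/(y(x(17, -12), F(4)) - 23848) = 1/((7*16 + 14*(5 - 1*17)) - 23848) = 1/((112 + 14*(5 - 17)) - 23848) = 1/((112 + 14*(-12)) - 23848) = 1/((112 - 168) - 23848) = 1/(-56 - 23848) = 1/(-23904) = -1/23904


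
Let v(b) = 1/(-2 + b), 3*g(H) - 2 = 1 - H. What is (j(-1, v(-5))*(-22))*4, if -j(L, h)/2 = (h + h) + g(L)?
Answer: 3872/21 ≈ 184.38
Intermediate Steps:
g(H) = 1 - H/3 (g(H) = 2/3 + (1 - H)/3 = 2/3 + (1/3 - H/3) = 1 - H/3)
j(L, h) = -2 - 4*h + 2*L/3 (j(L, h) = -2*((h + h) + (1 - L/3)) = -2*(2*h + (1 - L/3)) = -2*(1 + 2*h - L/3) = -2 - 4*h + 2*L/3)
(j(-1, v(-5))*(-22))*4 = ((-2 - 4/(-2 - 5) + (2/3)*(-1))*(-22))*4 = ((-2 - 4/(-7) - 2/3)*(-22))*4 = ((-2 - 4*(-1/7) - 2/3)*(-22))*4 = ((-2 + 4/7 - 2/3)*(-22))*4 = -44/21*(-22)*4 = (968/21)*4 = 3872/21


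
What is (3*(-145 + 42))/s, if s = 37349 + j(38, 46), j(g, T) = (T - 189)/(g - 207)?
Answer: -4017/485548 ≈ -0.0082731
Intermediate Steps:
j(g, T) = (-189 + T)/(-207 + g)
s = 485548/13 (s = 37349 + (-189 + 46)/(-207 + 38) = 37349 - 143/(-169) = 37349 - 1/169*(-143) = 37349 + 11/13 = 485548/13 ≈ 37350.)
(3*(-145 + 42))/s = (3*(-145 + 42))/(485548/13) = (3*(-103))*(13/485548) = -309*13/485548 = -4017/485548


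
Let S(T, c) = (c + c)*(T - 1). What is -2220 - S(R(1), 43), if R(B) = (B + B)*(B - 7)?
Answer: -1102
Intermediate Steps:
R(B) = 2*B*(-7 + B) (R(B) = (2*B)*(-7 + B) = 2*B*(-7 + B))
S(T, c) = 2*c*(-1 + T) (S(T, c) = (2*c)*(-1 + T) = 2*c*(-1 + T))
-2220 - S(R(1), 43) = -2220 - 2*43*(-1 + 2*1*(-7 + 1)) = -2220 - 2*43*(-1 + 2*1*(-6)) = -2220 - 2*43*(-1 - 12) = -2220 - 2*43*(-13) = -2220 - 1*(-1118) = -2220 + 1118 = -1102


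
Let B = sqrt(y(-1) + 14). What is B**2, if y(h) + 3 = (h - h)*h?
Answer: 11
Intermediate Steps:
y(h) = -3 (y(h) = -3 + (h - h)*h = -3 + 0*h = -3 + 0 = -3)
B = sqrt(11) (B = sqrt(-3 + 14) = sqrt(11) ≈ 3.3166)
B**2 = (sqrt(11))**2 = 11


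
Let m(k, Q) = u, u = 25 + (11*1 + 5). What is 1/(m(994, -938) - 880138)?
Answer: -1/880097 ≈ -1.1362e-6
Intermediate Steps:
u = 41 (u = 25 + (11 + 5) = 25 + 16 = 41)
m(k, Q) = 41
1/(m(994, -938) - 880138) = 1/(41 - 880138) = 1/(-880097) = -1/880097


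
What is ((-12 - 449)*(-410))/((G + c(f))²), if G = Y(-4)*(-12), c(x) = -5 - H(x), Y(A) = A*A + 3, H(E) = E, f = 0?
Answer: 189010/54289 ≈ 3.4816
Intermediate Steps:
Y(A) = 3 + A² (Y(A) = A² + 3 = 3 + A²)
c(x) = -5 - x
G = -228 (G = (3 + (-4)²)*(-12) = (3 + 16)*(-12) = 19*(-12) = -228)
((-12 - 449)*(-410))/((G + c(f))²) = ((-12 - 449)*(-410))/((-228 + (-5 - 1*0))²) = (-461*(-410))/((-228 + (-5 + 0))²) = 189010/((-228 - 5)²) = 189010/((-233)²) = 189010/54289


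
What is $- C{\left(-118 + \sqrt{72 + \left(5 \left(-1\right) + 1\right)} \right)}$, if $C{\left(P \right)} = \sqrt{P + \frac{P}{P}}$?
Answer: $- i \sqrt{117 - 2 \sqrt{17}} \approx - 10.429 i$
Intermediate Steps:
$C{\left(P \right)} = \sqrt{1 + P}$ ($C{\left(P \right)} = \sqrt{P + 1} = \sqrt{1 + P}$)
$- C{\left(-118 + \sqrt{72 + \left(5 \left(-1\right) + 1\right)} \right)} = - \sqrt{1 - \left(118 - \sqrt{72 + \left(5 \left(-1\right) + 1\right)}\right)} = - \sqrt{1 - \left(118 - \sqrt{72 + \left(-5 + 1\right)}\right)} = - \sqrt{1 - \left(118 - \sqrt{72 - 4}\right)} = - \sqrt{1 - \left(118 - \sqrt{68}\right)} = - \sqrt{1 - \left(118 - 2 \sqrt{17}\right)} = - \sqrt{-117 + 2 \sqrt{17}}$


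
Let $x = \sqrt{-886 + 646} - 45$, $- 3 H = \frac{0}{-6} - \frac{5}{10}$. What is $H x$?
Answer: $- \frac{15}{2} + \frac{2 i \sqrt{15}}{3} \approx -7.5 + 2.582 i$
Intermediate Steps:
$H = \frac{1}{6}$ ($H = - \frac{\frac{0}{-6} - \frac{5}{10}}{3} = - \frac{0 \left(- \frac{1}{6}\right) - \frac{1}{2}}{3} = - \frac{0 - \frac{1}{2}}{3} = \left(- \frac{1}{3}\right) \left(- \frac{1}{2}\right) = \frac{1}{6} \approx 0.16667$)
$x = -45 + 4 i \sqrt{15}$ ($x = \sqrt{-240} - 45 = 4 i \sqrt{15} - 45 = -45 + 4 i \sqrt{15} \approx -45.0 + 15.492 i$)
$H x = \frac{-45 + 4 i \sqrt{15}}{6} = - \frac{15}{2} + \frac{2 i \sqrt{15}}{3}$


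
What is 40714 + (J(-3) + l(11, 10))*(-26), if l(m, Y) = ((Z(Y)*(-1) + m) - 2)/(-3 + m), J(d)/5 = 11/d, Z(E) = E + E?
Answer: 494717/12 ≈ 41226.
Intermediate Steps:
Z(E) = 2*E
J(d) = 55/d (J(d) = 5*(11/d) = 55/d)
l(m, Y) = (-2 + m - 2*Y)/(-3 + m) (l(m, Y) = (((2*Y)*(-1) + m) - 2)/(-3 + m) = ((-2*Y + m) - 2)/(-3 + m) = ((m - 2*Y) - 2)/(-3 + m) = (-2 + m - 2*Y)/(-3 + m))
40714 + (J(-3) + l(11, 10))*(-26) = 40714 + (55/(-3) + (-2 + 11 - 2*10)/(-3 + 11))*(-26) = 40714 + (55*(-⅓) + (-2 + 11 - 20)/8)*(-26) = 40714 + (-55/3 + (⅛)*(-11))*(-26) = 40714 + (-55/3 - 11/8)*(-26) = 40714 - 473/24*(-26) = 40714 + 6149/12 = 494717/12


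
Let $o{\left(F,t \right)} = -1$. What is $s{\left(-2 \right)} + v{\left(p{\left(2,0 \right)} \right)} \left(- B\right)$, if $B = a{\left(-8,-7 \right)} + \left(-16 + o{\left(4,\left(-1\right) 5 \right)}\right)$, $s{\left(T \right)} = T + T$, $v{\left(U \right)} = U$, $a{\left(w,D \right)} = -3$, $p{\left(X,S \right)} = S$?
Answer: $-4$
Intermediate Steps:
$s{\left(T \right)} = 2 T$
$B = -20$ ($B = -3 - 17 = -20$)
$s{\left(-2 \right)} + v{\left(p{\left(2,0 \right)} \right)} \left(- B\right) = 2 \left(-2\right) + 0 \left(\left(-1\right) \left(-20\right)\right) = -4 + 0 \cdot 20 = -4 + 0 = -4$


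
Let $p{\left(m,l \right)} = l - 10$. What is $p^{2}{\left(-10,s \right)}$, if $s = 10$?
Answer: $0$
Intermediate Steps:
$p{\left(m,l \right)} = -10 + l$ ($p{\left(m,l \right)} = l - 10 = -10 + l$)
$p^{2}{\left(-10,s \right)} = \left(-10 + 10\right)^{2} = 0^{2} = 0$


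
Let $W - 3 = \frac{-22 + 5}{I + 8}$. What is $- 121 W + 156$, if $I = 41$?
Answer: $- \frac{8086}{49} \approx -165.02$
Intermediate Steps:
$W = \frac{130}{49}$ ($W = 3 + \frac{-22 + 5}{41 + 8} = 3 - \frac{17}{49} = \frac{130}{49} \approx 2.6531$)
$- 121 W + 156 = \left(-121\right) \frac{130}{49} + 156 = - \frac{15730}{49} + 156 = - \frac{8086}{49}$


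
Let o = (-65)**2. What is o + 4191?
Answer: 8416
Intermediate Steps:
o = 4225
o + 4191 = 4225 + 4191 = 8416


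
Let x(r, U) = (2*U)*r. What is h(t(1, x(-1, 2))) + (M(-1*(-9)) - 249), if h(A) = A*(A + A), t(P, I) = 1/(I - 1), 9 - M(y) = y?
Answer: -6223/25 ≈ -248.92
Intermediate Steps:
M(y) = 9 - y
x(r, U) = 2*U*r
t(P, I) = 1/(-1 + I)
h(A) = 2*A**2 (h(A) = A*(2*A) = 2*A**2)
h(t(1, x(-1, 2))) + (M(-1*(-9)) - 249) = 2*(1/(-1 + 2*2*(-1)))**2 + ((9 - (-1)*(-9)) - 249) = 2*(1/(-1 - 4))**2 + ((9 - 1*9) - 249) = 2*(1/(-5))**2 + ((9 - 9) - 249) = 2*(-1/5)**2 + (0 - 249) = 2*(1/25) - 249 = 2/25 - 249 = -6223/25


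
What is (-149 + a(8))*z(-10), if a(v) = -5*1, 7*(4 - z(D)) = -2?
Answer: -660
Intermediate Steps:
z(D) = 30/7 (z(D) = 4 - ⅐*(-2) = 4 + 2/7 = 30/7)
a(v) = -5
(-149 + a(8))*z(-10) = (-149 - 5)*(30/7) = -154*30/7 = -660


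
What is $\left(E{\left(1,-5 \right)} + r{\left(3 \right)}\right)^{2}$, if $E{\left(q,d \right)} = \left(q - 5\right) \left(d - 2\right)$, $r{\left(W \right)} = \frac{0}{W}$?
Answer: $784$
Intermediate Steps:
$r{\left(W \right)} = 0$
$E{\left(q,d \right)} = \left(-5 + q\right) \left(-2 + d\right)$
$\left(E{\left(1,-5 \right)} + r{\left(3 \right)}\right)^{2} = \left(\left(10 - -25 - 2 - 5\right) + 0\right)^{2} = \left(\left(10 + 25 - 2 - 5\right) + 0\right)^{2} = \left(28 + 0\right)^{2} = 28^{2} = 784$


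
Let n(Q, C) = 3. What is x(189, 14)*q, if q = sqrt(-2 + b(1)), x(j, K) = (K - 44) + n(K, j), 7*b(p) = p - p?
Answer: -27*I*sqrt(2) ≈ -38.184*I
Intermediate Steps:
b(p) = 0 (b(p) = (p - p)/7 = (1/7)*0 = 0)
x(j, K) = -41 + K (x(j, K) = (K - 44) + 3 = (-44 + K) + 3 = -41 + K)
q = I*sqrt(2) (q = sqrt(-2 + 0) = sqrt(-2) = I*sqrt(2) ≈ 1.4142*I)
x(189, 14)*q = (-41 + 14)*(I*sqrt(2)) = -27*I*sqrt(2)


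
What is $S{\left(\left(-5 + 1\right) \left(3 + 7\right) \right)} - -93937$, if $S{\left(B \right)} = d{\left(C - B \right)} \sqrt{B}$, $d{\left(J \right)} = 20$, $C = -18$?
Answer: $93937 + 40 i \sqrt{10} \approx 93937.0 + 126.49 i$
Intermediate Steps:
$S{\left(B \right)} = 20 \sqrt{B}$
$S{\left(\left(-5 + 1\right) \left(3 + 7\right) \right)} - -93937 = 20 \sqrt{\left(-5 + 1\right) \left(3 + 7\right)} - -93937 = 20 \sqrt{\left(-4\right) 10} + 93937 = 20 \sqrt{-40} + 93937 = 20 \cdot 2 i \sqrt{10} + 93937 = 40 i \sqrt{10} + 93937 = 93937 + 40 i \sqrt{10}$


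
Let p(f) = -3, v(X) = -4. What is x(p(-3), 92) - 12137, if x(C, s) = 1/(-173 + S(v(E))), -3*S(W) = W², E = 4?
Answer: -6493298/535 ≈ -12137.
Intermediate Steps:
S(W) = -W²/3
x(C, s) = -3/535 (x(C, s) = 1/(-173 - ⅓*(-4)²) = 1/(-173 - ⅓*16) = 1/(-173 - 16/3) = 1/(-535/3) = -3/535)
x(p(-3), 92) - 12137 = -3/535 - 12137 = -6493298/535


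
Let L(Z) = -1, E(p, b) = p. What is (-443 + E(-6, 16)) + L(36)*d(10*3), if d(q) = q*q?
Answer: -1349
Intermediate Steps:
d(q) = q**2
(-443 + E(-6, 16)) + L(36)*d(10*3) = (-443 - 6) - (10*3)**2 = -449 - 1*30**2 = -449 - 1*900 = -449 - 900 = -1349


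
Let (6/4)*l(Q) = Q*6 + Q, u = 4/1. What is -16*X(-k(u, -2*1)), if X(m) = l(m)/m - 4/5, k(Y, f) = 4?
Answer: -928/15 ≈ -61.867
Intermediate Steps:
u = 4 (u = 4*1 = 4)
l(Q) = 14*Q/3 (l(Q) = 2*(Q*6 + Q)/3 = 2*(6*Q + Q)/3 = 2*(7*Q)/3 = 14*Q/3)
X(m) = 58/15 (X(m) = (14*m/3)/m - 4/5 = 14/3 - 4*1/5 = 14/3 - 4/5 = 58/15)
-16*X(-k(u, -2*1)) = -16*58/15 = -928/15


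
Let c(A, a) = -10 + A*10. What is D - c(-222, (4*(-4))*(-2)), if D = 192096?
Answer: 194326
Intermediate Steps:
c(A, a) = -10 + 10*A
D - c(-222, (4*(-4))*(-2)) = 192096 - (-10 + 10*(-222)) = 192096 - (-10 - 2220) = 192096 - 1*(-2230) = 192096 + 2230 = 194326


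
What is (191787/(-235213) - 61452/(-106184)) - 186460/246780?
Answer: -76444590276091/77044275473022 ≈ -0.99222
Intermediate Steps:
(191787/(-235213) - 61452/(-106184)) - 186460/246780 = (191787*(-1/235213) - 61452*(-1/106184)) - 186460*1/246780 = (-191787/235213 + 15363/26546) - 9323/12339 = -1477600383/6243964298 - 9323/12339 = -76444590276091/77044275473022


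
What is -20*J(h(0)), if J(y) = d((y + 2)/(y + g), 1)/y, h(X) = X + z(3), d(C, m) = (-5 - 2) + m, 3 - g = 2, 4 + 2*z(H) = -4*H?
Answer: -15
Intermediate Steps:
z(H) = -2 - 2*H (z(H) = -2 + (-4*H)/2 = -2 - 2*H)
g = 1 (g = 3 - 1*2 = 3 - 2 = 1)
d(C, m) = -7 + m
h(X) = -8 + X (h(X) = X + (-2 - 2*3) = X + (-2 - 6) = X - 8 = -8 + X)
J(y) = -6/y (J(y) = (-7 + 1)/y = -6/y)
-20*J(h(0)) = -(-120)/(-8 + 0) = -(-120)/(-8) = -(-120)*(-1)/8 = -20*¾ = -15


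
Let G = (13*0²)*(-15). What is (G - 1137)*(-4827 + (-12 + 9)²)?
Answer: 5478066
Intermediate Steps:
G = 0 (G = (13*0)*(-15) = 0*(-15) = 0)
(G - 1137)*(-4827 + (-12 + 9)²) = (0 - 1137)*(-4827 + (-12 + 9)²) = -1137*(-4827 + (-3)²) = -1137*(-4827 + 9) = -1137*(-4818) = 5478066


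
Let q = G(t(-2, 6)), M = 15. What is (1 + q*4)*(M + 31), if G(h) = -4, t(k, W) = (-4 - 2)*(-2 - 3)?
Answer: -690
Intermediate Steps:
t(k, W) = 30 (t(k, W) = -6*(-5) = 30)
q = -4
(1 + q*4)*(M + 31) = (1 - 4*4)*(15 + 31) = (1 - 16)*46 = -15*46 = -690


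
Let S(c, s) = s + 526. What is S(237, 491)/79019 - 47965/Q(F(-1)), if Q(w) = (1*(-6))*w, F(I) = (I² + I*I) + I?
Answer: 3790152437/474114 ≈ 7994.2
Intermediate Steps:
F(I) = I + 2*I² (F(I) = (I² + I²) + I = 2*I² + I = I + 2*I²)
Q(w) = -6*w
S(c, s) = 526 + s
S(237, 491)/79019 - 47965/Q(F(-1)) = (526 + 491)/79019 - 47965*1/(6*(1 + 2*(-1))) = 1017*(1/79019) - 47965*1/(6*(1 - 2)) = 1017/79019 - 47965/((-(-6)*(-1))) = 1017/79019 - 47965/((-6*1)) = 1017/79019 - 47965/(-6) = 1017/79019 - 47965*(-⅙) = 1017/79019 + 47965/6 = 3790152437/474114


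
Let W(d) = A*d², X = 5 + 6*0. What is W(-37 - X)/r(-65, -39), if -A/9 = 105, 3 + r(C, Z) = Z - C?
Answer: -1666980/23 ≈ -72477.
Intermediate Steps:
r(C, Z) = -3 + Z - C (r(C, Z) = -3 + (Z - C) = -3 + Z - C)
X = 5 (X = 5 + 0 = 5)
A = -945 (A = -9*105 = -945)
W(d) = -945*d²
W(-37 - X)/r(-65, -39) = (-945*(-37 - 1*5)²)/(-3 - 39 - 1*(-65)) = (-945*(-37 - 5)²)/(-3 - 39 + 65) = -945*(-42)²/23 = -945*1764*(1/23) = -1666980*1/23 = -1666980/23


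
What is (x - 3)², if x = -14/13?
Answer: 2809/169 ≈ 16.621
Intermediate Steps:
x = -14/13 (x = -14*1/13 = -14/13 ≈ -1.0769)
(x - 3)² = (-14/13 - 3)² = (-53/13)² = 2809/169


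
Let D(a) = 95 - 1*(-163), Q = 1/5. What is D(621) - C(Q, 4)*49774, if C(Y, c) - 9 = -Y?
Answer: -2188766/5 ≈ -4.3775e+5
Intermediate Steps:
Q = 1/5 ≈ 0.20000
D(a) = 258 (D(a) = 95 + 163 = 258)
C(Y, c) = 9 - Y
D(621) - C(Q, 4)*49774 = 258 - (9 - 1*1/5)*49774 = 258 - (9 - 1/5)*49774 = 258 - 44*49774/5 = 258 - 1*2190056/5 = 258 - 2190056/5 = -2188766/5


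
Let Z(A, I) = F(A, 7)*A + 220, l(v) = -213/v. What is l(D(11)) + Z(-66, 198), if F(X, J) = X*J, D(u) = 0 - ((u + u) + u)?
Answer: 337903/11 ≈ 30718.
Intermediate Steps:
D(u) = -3*u (D(u) = 0 - (2*u + u) = 0 - 3*u = -3*u)
F(X, J) = J*X
Z(A, I) = 220 + 7*A² (Z(A, I) = (7*A)*A + 220 = 7*A² + 220 = 220 + 7*A²)
l(D(11)) + Z(-66, 198) = -213/((-3*11)) + (220 + 7*(-66)²) = -213/(-33) + (220 + 7*4356) = -213*(-1/33) + (220 + 30492) = 71/11 + 30712 = 337903/11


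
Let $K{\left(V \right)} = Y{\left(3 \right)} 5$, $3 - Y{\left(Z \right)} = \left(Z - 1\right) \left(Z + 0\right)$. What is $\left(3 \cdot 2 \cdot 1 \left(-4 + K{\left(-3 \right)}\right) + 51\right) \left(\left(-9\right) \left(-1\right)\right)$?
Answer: $-567$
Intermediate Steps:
$Y{\left(Z \right)} = 3 - Z \left(-1 + Z\right)$ ($Y{\left(Z \right)} = 3 - \left(Z - 1\right) \left(Z + 0\right) = 3 - \left(-1 + Z\right) Z = 3 - Z \left(-1 + Z\right)$)
$K{\left(V \right)} = -15$ ($K{\left(V \right)} = \left(3 + 3 - 3^{2}\right) 5 = \left(3 + 3 - 9\right) 5 = \left(-3\right) 5 = -15$)
$\left(3 \cdot 2 \cdot 1 \left(-4 + K{\left(-3 \right)}\right) + 51\right) \left(\left(-9\right) \left(-1\right)\right) = \left(3 \cdot 2 \cdot 1 \left(-4 - 15\right) + 51\right) \left(\left(-9\right) \left(-1\right)\right) = \left(6 \cdot 1 \left(-19\right) + 51\right) 9 = \left(6 \left(-19\right) + 51\right) 9 = \left(-114 + 51\right) 9 = \left(-63\right) 9 = -567$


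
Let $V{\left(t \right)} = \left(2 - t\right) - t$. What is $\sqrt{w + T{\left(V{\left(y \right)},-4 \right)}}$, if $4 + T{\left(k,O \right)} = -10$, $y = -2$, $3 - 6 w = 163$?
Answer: $\frac{i \sqrt{366}}{3} \approx 6.377 i$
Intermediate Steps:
$w = - \frac{80}{3}$ ($w = \frac{1}{2} - \frac{163}{6} = - \frac{80}{3} \approx -26.667$)
$V{\left(t \right)} = 2 - 2 t$
$T{\left(k,O \right)} = -14$ ($T{\left(k,O \right)} = -4 - 10 = -14$)
$\sqrt{w + T{\left(V{\left(y \right)},-4 \right)}} = \sqrt{- \frac{80}{3} - 14} = \sqrt{- \frac{122}{3}} = \frac{i \sqrt{366}}{3}$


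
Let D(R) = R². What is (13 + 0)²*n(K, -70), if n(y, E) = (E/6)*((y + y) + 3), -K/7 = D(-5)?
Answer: 2052505/3 ≈ 6.8417e+5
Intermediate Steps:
K = -175 (K = -7*(-5)² = -7*25 = -175)
n(y, E) = E*(3 + 2*y)/6 (n(y, E) = (E*(⅙))*(2*y + 3) = (E/6)*(3 + 2*y) = E*(3 + 2*y)/6)
(13 + 0)²*n(K, -70) = (13 + 0)²*((⅙)*(-70)*(3 + 2*(-175))) = 13²*((⅙)*(-70)*(3 - 350)) = 169*((⅙)*(-70)*(-347)) = 169*(12145/3) = 2052505/3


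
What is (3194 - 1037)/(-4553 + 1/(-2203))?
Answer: -1583957/3343420 ≈ -0.47375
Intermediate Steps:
(3194 - 1037)/(-4553 + 1/(-2203)) = 2157/(-4553 - 1/2203) = 2157/(-10030260/2203) = 2157*(-2203/10030260) = -1583957/3343420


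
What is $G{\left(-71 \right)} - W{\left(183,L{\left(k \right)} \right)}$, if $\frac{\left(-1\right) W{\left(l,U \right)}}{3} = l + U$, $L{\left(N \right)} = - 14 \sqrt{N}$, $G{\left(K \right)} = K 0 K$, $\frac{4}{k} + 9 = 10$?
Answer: $465$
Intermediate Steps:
$k = 4$ ($k = \frac{4}{-9 + 10} = \frac{4}{1} = 4 \cdot 1 = 4$)
$G{\left(K \right)} = 0$ ($G{\left(K \right)} = 0 K = 0$)
$W{\left(l,U \right)} = - 3 U - 3 l$ ($W{\left(l,U \right)} = - 3 \left(l + U\right) = - 3 \left(U + l\right) = - 3 U - 3 l$)
$G{\left(-71 \right)} - W{\left(183,L{\left(k \right)} \right)} = 0 - \left(- 3 \left(- 14 \sqrt{4}\right) - 549\right) = 0 - \left(- 3 \left(\left(-14\right) 2\right) - 549\right) = 0 - \left(\left(-3\right) \left(-28\right) - 549\right) = 0 - \left(84 - 549\right) = 0 - -465 = 0 + 465 = 465$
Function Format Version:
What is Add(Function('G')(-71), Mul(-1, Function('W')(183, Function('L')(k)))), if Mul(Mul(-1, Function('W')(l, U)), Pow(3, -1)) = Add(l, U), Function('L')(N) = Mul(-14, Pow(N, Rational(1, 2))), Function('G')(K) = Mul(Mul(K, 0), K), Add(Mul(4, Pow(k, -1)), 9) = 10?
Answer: 465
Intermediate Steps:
k = 4 (k = Mul(4, Pow(Add(-9, 10), -1)) = Mul(4, Pow(1, -1)) = Mul(4, 1) = 4)
Function('G')(K) = 0 (Function('G')(K) = Mul(0, K) = 0)
Function('W')(l, U) = Add(Mul(-3, U), Mul(-3, l)) (Function('W')(l, U) = Mul(-3, Add(l, U)) = Mul(-3, Add(U, l)) = Add(Mul(-3, U), Mul(-3, l)))
Add(Function('G')(-71), Mul(-1, Function('W')(183, Function('L')(k)))) = Add(0, Mul(-1, Add(Mul(-3, Mul(-14, Pow(4, Rational(1, 2)))), Mul(-3, 183)))) = Add(0, Mul(-1, Add(Mul(-3, Mul(-14, 2)), -549))) = Add(0, Mul(-1, Add(Mul(-3, -28), -549))) = Add(0, Mul(-1, Add(84, -549))) = Add(0, Mul(-1, -465)) = Add(0, 465) = 465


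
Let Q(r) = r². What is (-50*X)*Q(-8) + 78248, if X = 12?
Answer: 39848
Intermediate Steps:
(-50*X)*Q(-8) + 78248 = -50*12*(-8)² + 78248 = -600*64 + 78248 = -38400 + 78248 = 39848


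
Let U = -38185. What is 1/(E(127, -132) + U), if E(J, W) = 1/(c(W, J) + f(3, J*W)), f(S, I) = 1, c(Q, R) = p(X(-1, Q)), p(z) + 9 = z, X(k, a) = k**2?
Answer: -7/267296 ≈ -2.6188e-5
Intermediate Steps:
p(z) = -9 + z
c(Q, R) = -8 (c(Q, R) = -9 + (-1)**2 = -9 + 1 = -8)
E(J, W) = -1/7 (E(J, W) = 1/(-8 + 1) = 1/(-7) = -1/7)
1/(E(127, -132) + U) = 1/(-1/7 - 38185) = 1/(-267296/7) = -7/267296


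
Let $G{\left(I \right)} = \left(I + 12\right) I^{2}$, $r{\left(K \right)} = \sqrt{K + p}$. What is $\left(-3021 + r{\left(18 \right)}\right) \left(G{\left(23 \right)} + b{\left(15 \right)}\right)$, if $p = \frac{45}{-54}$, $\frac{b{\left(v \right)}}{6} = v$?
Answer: $-56205705 + \frac{18605 \sqrt{618}}{6} \approx -5.6129 \cdot 10^{7}$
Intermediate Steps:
$b{\left(v \right)} = 6 v$
$p = - \frac{5}{6}$ ($p = 45 \left(- \frac{1}{54}\right) = - \frac{5}{6} \approx -0.83333$)
$r{\left(K \right)} = \sqrt{- \frac{5}{6} + K}$ ($r{\left(K \right)} = \sqrt{K - \frac{5}{6}} = \sqrt{- \frac{5}{6} + K}$)
$G{\left(I \right)} = I^{2} \left(12 + I\right)$ ($G{\left(I \right)} = \left(12 + I\right) I^{2} = I^{2} \left(12 + I\right)$)
$\left(-3021 + r{\left(18 \right)}\right) \left(G{\left(23 \right)} + b{\left(15 \right)}\right) = \left(-3021 + \frac{\sqrt{-30 + 36 \cdot 18}}{6}\right) \left(23^{2} \left(12 + 23\right) + 6 \cdot 15\right) = \left(-3021 + \frac{\sqrt{-30 + 648}}{6}\right) \left(529 \cdot 35 + 90\right) = \left(-3021 + \frac{\sqrt{618}}{6}\right) \left(18515 + 90\right) = \left(-3021 + \frac{\sqrt{618}}{6}\right) 18605 = -56205705 + \frac{18605 \sqrt{618}}{6}$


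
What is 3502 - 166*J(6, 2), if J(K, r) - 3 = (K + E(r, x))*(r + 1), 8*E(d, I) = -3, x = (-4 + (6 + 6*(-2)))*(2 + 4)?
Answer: 811/4 ≈ 202.75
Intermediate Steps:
x = -60 (x = (-4 + (6 - 12))*6 = (-4 - 6)*6 = -10*6 = -60)
E(d, I) = -3/8 (E(d, I) = (1/8)*(-3) = -3/8)
J(K, r) = 3 + (1 + r)*(-3/8 + K) (J(K, r) = 3 + (K - 3/8)*(r + 1) = 3 + (-3/8 + K)*(1 + r) = 3 + (1 + r)*(-3/8 + K))
3502 - 166*J(6, 2) = 3502 - 166*(21/8 + 6 - 3/8*2 + 6*2) = 3502 - 166*(21/8 + 6 - 3/4 + 12) = 3502 - 166*159/8 = 3502 - 1*13197/4 = 3502 - 13197/4 = 811/4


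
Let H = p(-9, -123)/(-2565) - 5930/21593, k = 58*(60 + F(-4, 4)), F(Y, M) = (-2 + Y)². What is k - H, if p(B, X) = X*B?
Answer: 11423281943/2051335 ≈ 5568.7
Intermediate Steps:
p(B, X) = B*X
k = 5568 (k = 58*(60 + (-2 - 4)²) = 58*(60 + (-6)²) = 58*(60 + 36) = 58*96 = 5568)
H = -1448663/2051335 (H = -9*(-123)/(-2565) - 5930/21593 = 1107*(-1/2565) - 5930*1/21593 = -41/95 - 5930/21593 = -1448663/2051335 ≈ -0.70621)
k - H = 5568 - 1*(-1448663/2051335) = 5568 + 1448663/2051335 = 11423281943/2051335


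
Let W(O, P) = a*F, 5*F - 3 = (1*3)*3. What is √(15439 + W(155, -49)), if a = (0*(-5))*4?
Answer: √15439 ≈ 124.25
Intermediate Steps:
a = 0 (a = 0*4 = 0)
F = 12/5 (F = ⅗ + ((1*3)*3)/5 = ⅗ + (3*3)/5 = ⅗ + (⅕)*9 = ⅗ + 9/5 = 12/5 ≈ 2.4000)
W(O, P) = 0 (W(O, P) = 0*(12/5) = 0)
√(15439 + W(155, -49)) = √(15439 + 0) = √15439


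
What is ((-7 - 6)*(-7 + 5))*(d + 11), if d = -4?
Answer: 182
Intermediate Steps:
((-7 - 6)*(-7 + 5))*(d + 11) = ((-7 - 6)*(-7 + 5))*(-4 + 11) = -13*(-2)*7 = 26*7 = 182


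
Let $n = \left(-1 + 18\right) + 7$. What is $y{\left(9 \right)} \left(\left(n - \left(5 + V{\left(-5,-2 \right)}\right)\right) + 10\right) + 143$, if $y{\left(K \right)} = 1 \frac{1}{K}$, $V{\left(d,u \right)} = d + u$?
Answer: $147$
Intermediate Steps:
$n = 24$ ($n = 17 + 7 = 24$)
$y{\left(K \right)} = \frac{1}{K}$
$y{\left(9 \right)} \left(\left(n - \left(5 + V{\left(-5,-2 \right)}\right)\right) + 10\right) + 143 = \frac{\left(24 - -2\right) + 10}{9} + 143 = \frac{\left(24 + \left(-5 + 7\right)\right) + 10}{9} + 143 = \frac{\left(24 + 2\right) + 10}{9} + 143 = \frac{26 + 10}{9} + 143 = \frac{1}{9} \cdot 36 + 143 = 4 + 143 = 147$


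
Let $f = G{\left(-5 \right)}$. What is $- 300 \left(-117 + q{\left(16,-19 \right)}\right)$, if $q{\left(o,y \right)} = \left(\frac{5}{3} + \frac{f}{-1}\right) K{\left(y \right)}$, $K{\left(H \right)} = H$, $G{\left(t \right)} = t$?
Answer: $73100$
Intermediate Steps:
$f = -5$
$q{\left(o,y \right)} = \frac{20 y}{3}$ ($q{\left(o,y \right)} = \left(\frac{5}{3} - \frac{5}{-1}\right) y = \left(5 \cdot \frac{1}{3} - -5\right) y = \left(\frac{5}{3} + 5\right) y = \frac{20 y}{3}$)
$- 300 \left(-117 + q{\left(16,-19 \right)}\right) = - 300 \left(-117 + \frac{20}{3} \left(-19\right)\right) = - 300 \left(-117 - \frac{380}{3}\right) = \left(-300\right) \left(- \frac{731}{3}\right) = 73100$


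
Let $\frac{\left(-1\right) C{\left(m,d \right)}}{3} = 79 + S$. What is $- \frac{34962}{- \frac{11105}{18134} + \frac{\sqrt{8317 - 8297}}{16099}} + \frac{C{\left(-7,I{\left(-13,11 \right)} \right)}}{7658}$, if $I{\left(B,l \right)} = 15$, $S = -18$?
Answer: $\frac{2794804407050046483762021}{48953099519381727698} + \frac{370179519449707056 \sqrt{5}}{31962065499726905} \approx 57117.0$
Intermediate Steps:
$C{\left(m,d \right)} = -183$ ($C{\left(m,d \right)} = - 3 \left(79 - 18\right) = \left(-3\right) 61 = -183$)
$- \frac{34962}{- \frac{11105}{18134} + \frac{\sqrt{8317 - 8297}}{16099}} + \frac{C{\left(-7,I{\left(-13,11 \right)} \right)}}{7658} = - \frac{34962}{- \frac{11105}{18134} + \frac{\sqrt{8317 - 8297}}{16099}} - \frac{183}{7658} = - \frac{34962}{\left(-11105\right) \frac{1}{18134} + \sqrt{20} \cdot \frac{1}{16099}} - \frac{183}{7658} = - \frac{34962}{- \frac{11105}{18134} + 2 \sqrt{5} \cdot \frac{1}{16099}} - \frac{183}{7658} = - \frac{34962}{- \frac{11105}{18134} + \frac{2 \sqrt{5}}{16099}} - \frac{183}{7658} = - \frac{183}{7658} - \frac{34962}{- \frac{11105}{18134} + \frac{2 \sqrt{5}}{16099}}$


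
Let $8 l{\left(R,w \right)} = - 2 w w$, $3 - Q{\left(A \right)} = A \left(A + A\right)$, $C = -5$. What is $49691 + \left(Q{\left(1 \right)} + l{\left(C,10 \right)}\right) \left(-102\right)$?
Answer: $52139$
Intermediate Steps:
$Q{\left(A \right)} = 3 - 2 A^{2}$ ($Q{\left(A \right)} = 3 - A \left(A + A\right) = 3 - A 2 A = 3 - 2 A^{2}$)
$l{\left(R,w \right)} = - \frac{w^{2}}{4}$ ($l{\left(R,w \right)} = \frac{- 2 w w}{8} = \frac{\left(-2\right) w^{2}}{8} = - \frac{w^{2}}{4}$)
$49691 + \left(Q{\left(1 \right)} + l{\left(C,10 \right)}\right) \left(-102\right) = 49691 + \left(\left(3 - 2 \cdot 1^{2}\right) - \frac{10^{2}}{4}\right) \left(-102\right) = 49691 + \left(\left(3 - 2\right) - 25\right) \left(-102\right) = 49691 + \left(1 - 25\right) \left(-102\right) = 49691 - -2448 = 49691 + 2448 = 52139$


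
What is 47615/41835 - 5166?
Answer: -43214399/8367 ≈ -5164.9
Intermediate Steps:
47615/41835 - 5166 = 47615*(1/41835) - 5166 = 9523/8367 - 5166 = -43214399/8367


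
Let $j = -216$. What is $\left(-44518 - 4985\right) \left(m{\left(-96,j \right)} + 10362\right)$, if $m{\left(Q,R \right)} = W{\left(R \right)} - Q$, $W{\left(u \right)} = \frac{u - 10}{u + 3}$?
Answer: $- \frac{36760597780}{71} \approx -5.1775 \cdot 10^{8}$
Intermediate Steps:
$W{\left(u \right)} = \frac{-10 + u}{3 + u}$
$m{\left(Q,R \right)} = - Q + \frac{-10 + R}{3 + R}$ ($m{\left(Q,R \right)} = \frac{-10 + R}{3 + R} - Q = - Q + \frac{-10 + R}{3 + R}$)
$\left(-44518 - 4985\right) \left(m{\left(-96,j \right)} + 10362\right) = \left(-44518 - 4985\right) \left(\frac{-10 - 216 - - 96 \left(3 - 216\right)}{3 - 216} + 10362\right) = - 49503 \left(\frac{-10 - 216 - \left(-96\right) \left(-213\right)}{-213} + 10362\right) = - 49503 \left(- \frac{-10 - 216 - 20448}{213} + 10362\right) = - 49503 \left(\left(- \frac{1}{213}\right) \left(-20674\right) + 10362\right) = - 49503 \left(\frac{20674}{213} + 10362\right) = \left(-49503\right) \frac{2227780}{213} = - \frac{36760597780}{71}$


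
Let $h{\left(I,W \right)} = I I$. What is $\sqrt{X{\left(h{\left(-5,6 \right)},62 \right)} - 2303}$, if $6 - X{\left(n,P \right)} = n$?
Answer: $3 i \sqrt{258} \approx 48.187 i$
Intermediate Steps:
$h{\left(I,W \right)} = I^{2}$
$X{\left(n,P \right)} = 6 - n$
$\sqrt{X{\left(h{\left(-5,6 \right)},62 \right)} - 2303} = \sqrt{\left(6 - \left(-5\right)^{2}\right) - 2303} = \sqrt{\left(6 - 25\right) - 2303} = \sqrt{-19 - 2303} = \sqrt{-2322} = 3 i \sqrt{258}$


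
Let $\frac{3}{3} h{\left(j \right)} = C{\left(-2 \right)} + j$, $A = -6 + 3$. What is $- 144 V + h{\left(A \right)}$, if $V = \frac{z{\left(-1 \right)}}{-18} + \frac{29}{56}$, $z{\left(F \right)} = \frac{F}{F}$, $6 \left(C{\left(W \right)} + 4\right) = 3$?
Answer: $- \frac{1023}{14} \approx -73.071$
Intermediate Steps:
$C{\left(W \right)} = - \frac{7}{2}$ ($C{\left(W \right)} = -4 + \frac{1}{6} \cdot 3 = -4 + \frac{1}{2} = - \frac{7}{2}$)
$z{\left(F \right)} = 1$
$A = -3$
$h{\left(j \right)} = - \frac{7}{2} + j$
$V = \frac{233}{504}$ ($V = 1 \frac{1}{-18} + \frac{29}{56} = 1 \left(- \frac{1}{18}\right) + 29 \cdot \frac{1}{56} = - \frac{1}{18} + \frac{29}{56} = \frac{233}{504} \approx 0.4623$)
$- 144 V + h{\left(A \right)} = \left(-144\right) \frac{233}{504} - \frac{13}{2} = - \frac{466}{7} - \frac{13}{2} = - \frac{1023}{14}$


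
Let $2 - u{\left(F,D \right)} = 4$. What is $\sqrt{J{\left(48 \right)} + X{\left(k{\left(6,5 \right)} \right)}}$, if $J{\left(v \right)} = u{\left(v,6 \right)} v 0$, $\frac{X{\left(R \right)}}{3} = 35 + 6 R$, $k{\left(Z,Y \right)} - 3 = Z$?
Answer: $\sqrt{267} \approx 16.34$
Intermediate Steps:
$k{\left(Z,Y \right)} = 3 + Z$
$X{\left(R \right)} = 105 + 18 R$ ($X{\left(R \right)} = 3 \left(35 + 6 R\right) = 105 + 18 R$)
$u{\left(F,D \right)} = -2$ ($u{\left(F,D \right)} = 2 - 4 = -2$)
$J{\left(v \right)} = 0$ ($J{\left(v \right)} = - 2 v 0 = 0$)
$\sqrt{J{\left(48 \right)} + X{\left(k{\left(6,5 \right)} \right)}} = \sqrt{0 + \left(105 + 18 \left(3 + 6\right)\right)} = \sqrt{0 + \left(105 + 18 \cdot 9\right)} = \sqrt{0 + \left(105 + 162\right)} = \sqrt{0 + 267} = \sqrt{267}$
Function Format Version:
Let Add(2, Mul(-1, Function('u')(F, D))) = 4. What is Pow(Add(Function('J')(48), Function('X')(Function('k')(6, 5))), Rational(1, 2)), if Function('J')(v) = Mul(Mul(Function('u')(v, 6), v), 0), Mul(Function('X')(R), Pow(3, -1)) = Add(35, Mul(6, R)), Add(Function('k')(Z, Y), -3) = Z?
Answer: Pow(267, Rational(1, 2)) ≈ 16.340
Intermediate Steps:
Function('k')(Z, Y) = Add(3, Z)
Function('X')(R) = Add(105, Mul(18, R)) (Function('X')(R) = Mul(3, Add(35, Mul(6, R))) = Add(105, Mul(18, R)))
Function('u')(F, D) = -2 (Function('u')(F, D) = Add(2, Mul(-1, 4)) = Add(2, -4) = -2)
Function('J')(v) = 0 (Function('J')(v) = Mul(Mul(-2, v), 0) = 0)
Pow(Add(Function('J')(48), Function('X')(Function('k')(6, 5))), Rational(1, 2)) = Pow(Add(0, Add(105, Mul(18, Add(3, 6)))), Rational(1, 2)) = Pow(Add(0, Add(105, Mul(18, 9))), Rational(1, 2)) = Pow(Add(0, Add(105, 162)), Rational(1, 2)) = Pow(Add(0, 267), Rational(1, 2)) = Pow(267, Rational(1, 2))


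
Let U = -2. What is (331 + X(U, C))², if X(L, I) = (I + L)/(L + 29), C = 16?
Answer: 80120401/729 ≈ 1.0990e+5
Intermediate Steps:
X(L, I) = (I + L)/(29 + L)
(331 + X(U, C))² = (331 + (16 - 2)/(29 - 2))² = (331 + 14/27)² = (8951/27)² = 80120401/729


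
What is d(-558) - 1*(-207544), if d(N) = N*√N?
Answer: 207544 - 1674*I*√62 ≈ 2.0754e+5 - 13181.0*I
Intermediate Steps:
d(N) = N^(3/2)
d(-558) - 1*(-207544) = (-558)^(3/2) - 1*(-207544) = -1674*I*√62 + 207544 = 207544 - 1674*I*√62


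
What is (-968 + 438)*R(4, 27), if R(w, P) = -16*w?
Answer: 33920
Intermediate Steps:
(-968 + 438)*R(4, 27) = (-968 + 438)*(-16*4) = -530*(-64) = 33920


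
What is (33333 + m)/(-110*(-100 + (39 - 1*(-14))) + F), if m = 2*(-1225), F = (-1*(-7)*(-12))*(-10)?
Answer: 30883/6010 ≈ 5.1386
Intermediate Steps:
F = 840 (F = (7*(-12))*(-10) = -84*(-10) = 840)
m = -2450
(33333 + m)/(-110*(-100 + (39 - 1*(-14))) + F) = (33333 - 2450)/(-110*(-100 + (39 - 1*(-14))) + 840) = 30883/(-110*(-100 + (39 + 14)) + 840) = 30883/(-110*(-100 + 53) + 840) = 30883/(-110*(-47) + 840) = 30883/(5170 + 840) = 30883/6010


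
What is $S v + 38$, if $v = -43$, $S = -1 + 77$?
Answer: $-3230$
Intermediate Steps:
$S = 76$
$S v + 38 = 76 \left(-43\right) + 38 = -3268 + 38 = -3230$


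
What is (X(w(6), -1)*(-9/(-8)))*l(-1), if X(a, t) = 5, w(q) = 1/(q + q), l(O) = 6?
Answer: 135/4 ≈ 33.750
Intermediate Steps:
w(q) = 1/(2*q)
(X(w(6), -1)*(-9/(-8)))*l(-1) = (5*(-9/(-8)))*6 = (5*(-9*(-⅛)))*6 = (5*(9/8))*6 = (45/8)*6 = 135/4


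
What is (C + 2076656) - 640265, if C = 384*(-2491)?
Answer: 479847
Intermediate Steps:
C = -956544
(C + 2076656) - 640265 = (-956544 + 2076656) - 640265 = 1120112 - 640265 = 479847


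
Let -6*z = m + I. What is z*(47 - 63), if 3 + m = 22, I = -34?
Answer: -40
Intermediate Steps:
m = 19 (m = -3 + 22 = 19)
z = 5/2 (z = -(19 - 34)/6 = -1/6*(-15) = 5/2 ≈ 2.5000)
z*(47 - 63) = 5*(47 - 63)/2 = (5/2)*(-16) = -40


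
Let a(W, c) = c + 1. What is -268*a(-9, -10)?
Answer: 2412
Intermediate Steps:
a(W, c) = 1 + c
-268*a(-9, -10) = -268*(1 - 10) = -268*(-9) = 2412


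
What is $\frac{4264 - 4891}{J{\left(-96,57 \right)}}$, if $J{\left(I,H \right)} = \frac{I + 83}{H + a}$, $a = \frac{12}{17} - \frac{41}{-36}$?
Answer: $\frac{7526717}{2652} \approx 2838.1$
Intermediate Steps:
$a = \frac{1129}{612}$ ($a = 12 \cdot \frac{1}{17} - - \frac{41}{36} = \frac{12}{17} + \frac{41}{36} = \frac{1129}{612} \approx 1.8448$)
$J{\left(I,H \right)} = \frac{83 + I}{\frac{1129}{612} + H}$ ($J{\left(I,H \right)} = \frac{I + 83}{H + \frac{1129}{612}} = \frac{83 + I}{\frac{1129}{612} + H}$)
$\frac{4264 - 4891}{J{\left(-96,57 \right)}} = \frac{4264 - 4891}{612 \frac{1}{1129 + 612 \cdot 57} \left(83 - 96\right)} = - \frac{627}{612 \frac{1}{1129 + 34884} \left(-13\right)} = - \frac{627}{612 \cdot \frac{1}{36013} \left(-13\right)} = - \frac{627}{- \frac{7956}{36013}} = \left(-627\right) \left(- \frac{36013}{7956}\right) = \frac{7526717}{2652}$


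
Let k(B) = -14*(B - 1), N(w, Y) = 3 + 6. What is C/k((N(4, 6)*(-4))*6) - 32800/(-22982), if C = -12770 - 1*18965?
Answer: -314843685/34909658 ≈ -9.0188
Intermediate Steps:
C = -31735 (C = -12770 - 18965 = -31735)
N(w, Y) = 9
k(B) = 14 - 14*B (k(B) = -14*(-1 + B) = 14 - 14*B)
C/k((N(4, 6)*(-4))*6) - 32800/(-22982) = -31735/(14 - 14*9*(-4)*6) - 32800/(-22982) = -31735/(14 - (-504)*6) - 32800*(-1/22982) = -31735/(14 - 14*(-216)) + 16400/11491 = -31735/(14 + 3024) + 16400/11491 = -31735/3038 + 16400/11491 = -314843685/34909658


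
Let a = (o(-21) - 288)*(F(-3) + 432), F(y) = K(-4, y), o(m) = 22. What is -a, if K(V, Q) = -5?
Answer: 113582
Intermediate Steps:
F(y) = -5
a = -113582 (a = (22 - 288)*(-5 + 432) = -266*427 = -113582)
-a = -1*(-113582) = 113582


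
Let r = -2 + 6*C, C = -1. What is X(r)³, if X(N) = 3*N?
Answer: -13824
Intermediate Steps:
r = -8 (r = -2 + 6*(-1) = -2 - 6 = -8)
X(r)³ = (3*(-8))³ = (-24)³ = -13824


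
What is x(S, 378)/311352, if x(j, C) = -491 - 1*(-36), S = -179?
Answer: -455/311352 ≈ -0.0014614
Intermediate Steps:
x(j, C) = -455 (x(j, C) = -491 + 36 = -455)
x(S, 378)/311352 = -455/311352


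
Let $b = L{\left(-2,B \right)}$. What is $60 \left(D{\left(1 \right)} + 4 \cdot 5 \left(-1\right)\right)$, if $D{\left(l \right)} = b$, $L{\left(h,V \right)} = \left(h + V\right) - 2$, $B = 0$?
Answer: $-1440$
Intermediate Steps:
$L{\left(h,V \right)} = -2 + V + h$ ($L{\left(h,V \right)} = \left(V + h\right) - 2 = -2 + V + h$)
$b = -4$ ($b = -2 + 0 - 2 = -4$)
$D{\left(l \right)} = -4$
$60 \left(D{\left(1 \right)} + 4 \cdot 5 \left(-1\right)\right) = 60 \left(-4 + 4 \cdot 5 \left(-1\right)\right) = 60 \left(-4 + 20 \left(-1\right)\right) = 60 \left(-4 - 20\right) = 60 \left(-24\right) = -1440$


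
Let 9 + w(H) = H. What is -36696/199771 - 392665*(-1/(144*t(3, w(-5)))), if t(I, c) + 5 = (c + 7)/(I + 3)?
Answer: -7134151433/16126968 ≈ -442.37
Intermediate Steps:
w(H) = -9 + H
t(I, c) = -5 + (7 + c)/(3 + I) (t(I, c) = -5 + (c + 7)/(I + 3) = -5 + (7 + c)/(3 + I))
-36696/199771 - 392665*(-1/(144*t(3, w(-5)))) = -36696/199771 - 392665*(-(3 + 3)/(144*(-8 + (-9 - 5) - 5*3))) = -36696*1/199771 - 392665*(-1/(24*(-8 - 14 - 15))) = -3336/18161 - 392665/((((⅙)*(-37))*2)*(-72)) = -3336/18161 - 392665/(-37/6*2*(-72)) = -3336/18161 - 392665/((-37/3*(-72))) = -3336/18161 - 392665/888 = -7134151433/16126968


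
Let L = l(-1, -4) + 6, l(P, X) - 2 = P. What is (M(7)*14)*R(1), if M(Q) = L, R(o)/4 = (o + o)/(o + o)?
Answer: 392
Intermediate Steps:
l(P, X) = 2 + P
R(o) = 4 (R(o) = 4*((o + o)/(o + o)) = 4*((2*o)/((2*o))) = 4*((2*o)*(1/(2*o))) = 4*1 = 4)
L = 7 (L = (2 - 1) + 6 = 1 + 6 = 7)
M(Q) = 7
(M(7)*14)*R(1) = (7*14)*4 = 98*4 = 392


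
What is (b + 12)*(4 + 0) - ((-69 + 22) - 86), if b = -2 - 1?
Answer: 169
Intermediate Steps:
b = -3
(b + 12)*(4 + 0) - ((-69 + 22) - 86) = (-3 + 12)*(4 + 0) - ((-69 + 22) - 86) = 9*4 - (-47 - 86) = 36 - 1*(-133) = 36 + 133 = 169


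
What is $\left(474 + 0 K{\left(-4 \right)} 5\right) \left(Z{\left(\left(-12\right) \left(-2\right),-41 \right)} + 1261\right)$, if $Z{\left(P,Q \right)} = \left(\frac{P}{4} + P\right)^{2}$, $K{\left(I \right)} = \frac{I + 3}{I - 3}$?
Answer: $1024314$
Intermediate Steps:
$K{\left(I \right)} = \frac{3 + I}{-3 + I}$
$Z{\left(P,Q \right)} = \frac{25 P^{2}}{16}$ ($Z{\left(P,Q \right)} = \left(P \frac{1}{4} + P\right)^{2} = \left(\frac{P}{4} + P\right)^{2} = \left(\frac{5 P}{4}\right)^{2} = \frac{25 P^{2}}{16}$)
$\left(474 + 0 K{\left(-4 \right)} 5\right) \left(Z{\left(\left(-12\right) \left(-2\right),-41 \right)} + 1261\right) = \left(474 + 0 \frac{3 - 4}{-3 - 4} \cdot 5\right) \left(\frac{25 \left(\left(-12\right) \left(-2\right)\right)^{2}}{16} + 1261\right) = \left(474 + 0 \frac{1}{-7} \left(-1\right) 5\right) \left(\frac{25 \cdot 24^{2}}{16} + 1261\right) = \left(474 + 0 \left(\left(- \frac{1}{7}\right) \left(-1\right)\right) 5\right) \left(\frac{25}{16} \cdot 576 + 1261\right) = \left(474 + 0 \cdot \frac{1}{7} \cdot 5\right) \left(900 + 1261\right) = \left(474 + 0 \cdot 5\right) 2161 = \left(474 + 0\right) 2161 = 474 \cdot 2161 = 1024314$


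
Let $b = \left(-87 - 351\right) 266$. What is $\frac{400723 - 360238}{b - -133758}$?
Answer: $\frac{2699}{1150} \approx 2.347$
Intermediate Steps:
$b = -116508$ ($b = \left(-438\right) 266 = -116508$)
$\frac{400723 - 360238}{b - -133758} = \frac{400723 - 360238}{-116508 - -133758} = \frac{40485}{-116508 + 133758} = \frac{40485}{17250} = 40485 \cdot \frac{1}{17250} = \frac{2699}{1150}$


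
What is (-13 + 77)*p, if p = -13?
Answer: -832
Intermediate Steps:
(-13 + 77)*p = (-13 + 77)*(-13) = 64*(-13) = -832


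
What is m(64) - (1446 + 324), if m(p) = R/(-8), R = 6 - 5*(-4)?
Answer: -7093/4 ≈ -1773.3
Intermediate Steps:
R = 26 (R = 6 + 20 = 26)
m(p) = -13/4 (m(p) = 26/(-8) = 26*(-1/8) = -13/4)
m(64) - (1446 + 324) = -13/4 - (1446 + 324) = -13/4 - 1*1770 = -13/4 - 1770 = -7093/4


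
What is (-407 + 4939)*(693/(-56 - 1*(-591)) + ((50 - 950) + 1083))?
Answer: 446846136/535 ≈ 8.3523e+5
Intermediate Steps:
(-407 + 4939)*(693/(-56 - 1*(-591)) + ((50 - 950) + 1083)) = 4532*(693/(-56 + 591) + (-900 + 1083)) = 4532*(693/535 + 183) = 4532*(98598/535) = 446846136/535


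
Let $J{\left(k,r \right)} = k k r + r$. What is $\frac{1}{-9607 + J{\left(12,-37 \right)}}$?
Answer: $- \frac{1}{14972} \approx -6.6791 \cdot 10^{-5}$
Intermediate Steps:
$J{\left(k,r \right)} = r + r k^{2}$ ($J{\left(k,r \right)} = k^{2} r + r = r k^{2} + r = r + r k^{2}$)
$\frac{1}{-9607 + J{\left(12,-37 \right)}} = \frac{1}{-9607 - 37 \left(1 + 12^{2}\right)} = \frac{1}{-9607 - 37 \left(1 + 144\right)} = \frac{1}{-9607 - 5365} = \frac{1}{-14972} = - \frac{1}{14972}$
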